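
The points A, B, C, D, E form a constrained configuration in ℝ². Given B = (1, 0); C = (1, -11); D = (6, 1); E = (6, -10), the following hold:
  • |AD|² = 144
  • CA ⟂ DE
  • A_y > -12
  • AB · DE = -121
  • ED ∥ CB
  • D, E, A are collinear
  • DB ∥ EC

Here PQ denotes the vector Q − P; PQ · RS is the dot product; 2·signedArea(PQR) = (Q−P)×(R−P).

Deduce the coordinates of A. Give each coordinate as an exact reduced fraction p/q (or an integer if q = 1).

1. A_x = 6  [D, E, A are collinear ∩ CA ⟂ DE]
2. A_y = -11  [D, E, A are collinear ∩ CA ⟂ DE]
   → A = (6, -11)

A = (6, -11)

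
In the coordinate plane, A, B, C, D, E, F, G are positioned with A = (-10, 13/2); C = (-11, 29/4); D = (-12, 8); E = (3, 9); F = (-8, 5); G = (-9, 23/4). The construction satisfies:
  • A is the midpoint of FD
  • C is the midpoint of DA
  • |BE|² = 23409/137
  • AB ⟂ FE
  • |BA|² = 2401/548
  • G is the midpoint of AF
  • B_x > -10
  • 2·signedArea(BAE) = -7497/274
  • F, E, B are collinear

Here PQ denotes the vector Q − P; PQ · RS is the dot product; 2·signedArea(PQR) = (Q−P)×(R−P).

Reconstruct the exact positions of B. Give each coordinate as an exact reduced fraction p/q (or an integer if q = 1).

B = (-1272/137, 621/137)

1. B_x = -1272/137  [F, E, B are collinear ∩ AB ⟂ FE]
2. B_y = 621/137  [F, E, B are collinear ∩ AB ⟂ FE]
   → B = (-1272/137, 621/137)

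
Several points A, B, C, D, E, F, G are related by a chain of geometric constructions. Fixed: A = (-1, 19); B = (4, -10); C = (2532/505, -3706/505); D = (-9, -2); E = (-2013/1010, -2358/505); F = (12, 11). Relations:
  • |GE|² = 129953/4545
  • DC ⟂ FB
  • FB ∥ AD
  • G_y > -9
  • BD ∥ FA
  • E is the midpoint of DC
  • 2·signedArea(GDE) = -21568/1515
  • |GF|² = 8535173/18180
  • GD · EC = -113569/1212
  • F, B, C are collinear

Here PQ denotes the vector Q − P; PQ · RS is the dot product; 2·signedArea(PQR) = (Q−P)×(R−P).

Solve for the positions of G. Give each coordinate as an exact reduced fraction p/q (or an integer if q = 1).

G = (6067/3030, -12458/1515)

1. G_x = 6067/3030  [GD · EC = -113569/1212 ∩ 2·signedArea(GDE) = -21568/1515]
2. G_y = -12458/1515  [GD · EC = -113569/1212 ∩ 2·signedArea(GDE) = -21568/1515]
   → G = (6067/3030, -12458/1515)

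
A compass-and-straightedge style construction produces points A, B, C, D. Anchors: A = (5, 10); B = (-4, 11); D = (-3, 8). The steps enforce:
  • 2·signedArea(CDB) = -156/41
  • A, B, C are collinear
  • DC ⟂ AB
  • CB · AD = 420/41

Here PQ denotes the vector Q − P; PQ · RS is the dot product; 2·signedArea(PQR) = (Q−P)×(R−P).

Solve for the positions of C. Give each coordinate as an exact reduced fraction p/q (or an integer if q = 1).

C = (-110/41, 445/41)

1. C_x = -110/41  [A, B, C are collinear ∩ DC ⟂ AB]
2. C_y = 445/41  [A, B, C are collinear ∩ DC ⟂ AB]
   → C = (-110/41, 445/41)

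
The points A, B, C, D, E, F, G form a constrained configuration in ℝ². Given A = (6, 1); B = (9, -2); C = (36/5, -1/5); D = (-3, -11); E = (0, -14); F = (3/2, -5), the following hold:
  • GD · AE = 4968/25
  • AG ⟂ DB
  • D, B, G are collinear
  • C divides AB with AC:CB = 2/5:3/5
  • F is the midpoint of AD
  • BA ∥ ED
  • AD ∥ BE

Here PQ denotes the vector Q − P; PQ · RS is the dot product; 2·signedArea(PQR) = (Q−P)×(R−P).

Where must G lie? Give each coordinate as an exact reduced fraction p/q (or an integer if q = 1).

G = (213/25, -59/25)

1. G_x = 213/25  [D, B, G are collinear ∩ AG ⟂ DB]
2. G_y = -59/25  [D, B, G are collinear ∩ AG ⟂ DB]
   → G = (213/25, -59/25)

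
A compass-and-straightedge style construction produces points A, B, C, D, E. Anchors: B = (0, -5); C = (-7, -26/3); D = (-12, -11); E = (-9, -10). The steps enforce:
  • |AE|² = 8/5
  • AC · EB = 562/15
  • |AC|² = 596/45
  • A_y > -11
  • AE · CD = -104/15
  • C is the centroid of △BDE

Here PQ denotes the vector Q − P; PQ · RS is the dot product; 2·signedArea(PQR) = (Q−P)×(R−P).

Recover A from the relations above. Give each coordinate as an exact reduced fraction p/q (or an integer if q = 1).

A = (-51/5, -52/5)

1. A_x = -51/5  [AE · CD = -104/15 ∩ AC · EB = 562/15]
2. A_y = -52/5  [AE · CD = -104/15 ∩ AC · EB = 562/15]
   → A = (-51/5, -52/5)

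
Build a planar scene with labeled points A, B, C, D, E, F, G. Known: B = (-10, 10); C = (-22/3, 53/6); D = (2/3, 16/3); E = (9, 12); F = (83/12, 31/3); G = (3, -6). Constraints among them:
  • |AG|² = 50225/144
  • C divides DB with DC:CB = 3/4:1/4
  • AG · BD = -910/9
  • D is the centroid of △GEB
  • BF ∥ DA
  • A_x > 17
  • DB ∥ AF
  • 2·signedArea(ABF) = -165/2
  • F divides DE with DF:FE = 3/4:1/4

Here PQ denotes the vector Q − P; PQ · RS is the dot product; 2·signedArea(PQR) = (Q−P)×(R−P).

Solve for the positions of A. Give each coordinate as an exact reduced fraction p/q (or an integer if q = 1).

A = (211/12, 17/3)

1. A_x = 211/12  [DB ∥ AF ∩ BF ∥ DA]
2. A_y = 17/3  [DB ∥ AF ∩ BF ∥ DA]
   → A = (211/12, 17/3)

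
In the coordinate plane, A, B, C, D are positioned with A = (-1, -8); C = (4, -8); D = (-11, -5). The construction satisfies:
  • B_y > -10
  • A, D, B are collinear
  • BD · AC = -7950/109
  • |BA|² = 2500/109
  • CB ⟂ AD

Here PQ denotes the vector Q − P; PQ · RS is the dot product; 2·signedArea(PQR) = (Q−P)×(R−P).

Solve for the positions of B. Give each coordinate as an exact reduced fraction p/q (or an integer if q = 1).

1. B_x = 391/109  [A, D, B are collinear ∩ CB ⟂ AD]
2. B_y = -1022/109  [A, D, B are collinear ∩ CB ⟂ AD]
   → B = (391/109, -1022/109)

B = (391/109, -1022/109)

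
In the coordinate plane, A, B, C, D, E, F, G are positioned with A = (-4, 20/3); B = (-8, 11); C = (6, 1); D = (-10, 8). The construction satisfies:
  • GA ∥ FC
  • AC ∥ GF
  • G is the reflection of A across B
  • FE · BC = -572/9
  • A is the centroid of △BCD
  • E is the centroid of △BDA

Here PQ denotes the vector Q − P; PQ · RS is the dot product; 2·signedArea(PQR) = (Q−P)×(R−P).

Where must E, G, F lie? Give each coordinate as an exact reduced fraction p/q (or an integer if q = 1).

E = (-22/3, 77/9)
F = (-2, 29/3)
G = (-12, 46/3)

1. E_x = -22/3  [E is the centroid of △BDA]
2. E_y = 77/9  [E is the centroid of △BDA]
   → E = (-22/3, 77/9)
3. G_x = -12  [G is the reflection of A across B]
4. G_y = 46/3  [G is the reflection of A across B]
   → G = (-12, 46/3)
5. F_x = -2  [GA ∥ FC ∩ AC ∥ GF]
6. F_y = 29/3  [GA ∥ FC ∩ AC ∥ GF]
   → F = (-2, 29/3)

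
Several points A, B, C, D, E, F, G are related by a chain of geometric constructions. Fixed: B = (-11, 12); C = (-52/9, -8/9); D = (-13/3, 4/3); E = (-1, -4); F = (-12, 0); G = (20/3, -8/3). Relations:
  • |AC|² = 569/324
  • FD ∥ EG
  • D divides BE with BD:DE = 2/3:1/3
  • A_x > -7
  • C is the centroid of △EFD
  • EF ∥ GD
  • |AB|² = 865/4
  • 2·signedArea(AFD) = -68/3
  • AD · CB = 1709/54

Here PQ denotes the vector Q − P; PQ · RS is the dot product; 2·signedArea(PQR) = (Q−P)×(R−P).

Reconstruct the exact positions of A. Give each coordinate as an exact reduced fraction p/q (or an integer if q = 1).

1. A_x = -13/2  [AD · CB = 1709/54 ∩ 2·signedArea(AFD) = -68/3]
2. A_y = -2  [AD · CB = 1709/54 ∩ 2·signedArea(AFD) = -68/3]
   → A = (-13/2, -2)

A = (-13/2, -2)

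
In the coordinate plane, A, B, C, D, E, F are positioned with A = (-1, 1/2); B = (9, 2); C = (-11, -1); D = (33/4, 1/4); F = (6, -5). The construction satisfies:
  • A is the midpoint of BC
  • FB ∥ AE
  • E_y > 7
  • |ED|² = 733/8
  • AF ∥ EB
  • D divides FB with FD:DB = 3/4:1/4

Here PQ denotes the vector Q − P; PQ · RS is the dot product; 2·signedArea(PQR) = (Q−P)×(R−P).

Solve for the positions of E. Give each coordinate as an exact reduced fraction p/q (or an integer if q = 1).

E = (2, 15/2)

1. E_x = 2  [AF ∥ EB ∩ FB ∥ AE]
2. E_y = 15/2  [AF ∥ EB ∩ FB ∥ AE]
   → E = (2, 15/2)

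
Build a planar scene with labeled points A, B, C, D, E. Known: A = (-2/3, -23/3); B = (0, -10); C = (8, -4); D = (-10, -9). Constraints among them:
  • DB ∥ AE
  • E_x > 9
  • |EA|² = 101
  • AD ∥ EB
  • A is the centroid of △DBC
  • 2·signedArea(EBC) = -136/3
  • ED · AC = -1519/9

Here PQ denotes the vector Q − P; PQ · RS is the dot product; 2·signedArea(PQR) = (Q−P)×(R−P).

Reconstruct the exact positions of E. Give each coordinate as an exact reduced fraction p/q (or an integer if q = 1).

1. E_x = 28/3  [AD ∥ EB ∩ DB ∥ AE]
2. E_y = -26/3  [AD ∥ EB ∩ DB ∥ AE]
   → E = (28/3, -26/3)

E = (28/3, -26/3)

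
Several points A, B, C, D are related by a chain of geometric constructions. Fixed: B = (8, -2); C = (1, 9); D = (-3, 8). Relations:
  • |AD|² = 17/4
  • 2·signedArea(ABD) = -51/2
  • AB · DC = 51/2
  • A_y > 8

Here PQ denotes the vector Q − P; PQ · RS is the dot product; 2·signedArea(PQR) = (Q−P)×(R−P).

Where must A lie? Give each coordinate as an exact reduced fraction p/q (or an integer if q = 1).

A = (-1, 17/2)

1. A_x = -1  [AB · DC = 51/2 ∩ 2·signedArea(ABD) = -51/2]
2. A_y = 17/2  [AB · DC = 51/2 ∩ 2·signedArea(ABD) = -51/2]
   → A = (-1, 17/2)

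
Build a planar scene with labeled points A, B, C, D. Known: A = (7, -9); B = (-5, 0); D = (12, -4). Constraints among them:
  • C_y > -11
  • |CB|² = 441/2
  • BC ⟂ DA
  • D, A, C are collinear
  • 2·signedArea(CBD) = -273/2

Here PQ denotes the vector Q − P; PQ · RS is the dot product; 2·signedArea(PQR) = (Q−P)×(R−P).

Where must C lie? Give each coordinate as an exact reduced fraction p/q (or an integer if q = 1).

1. C_x = 11/2  [D, A, C are collinear ∩ BC ⟂ DA]
2. C_y = -21/2  [D, A, C are collinear ∩ BC ⟂ DA]
   → C = (11/2, -21/2)

C = (11/2, -21/2)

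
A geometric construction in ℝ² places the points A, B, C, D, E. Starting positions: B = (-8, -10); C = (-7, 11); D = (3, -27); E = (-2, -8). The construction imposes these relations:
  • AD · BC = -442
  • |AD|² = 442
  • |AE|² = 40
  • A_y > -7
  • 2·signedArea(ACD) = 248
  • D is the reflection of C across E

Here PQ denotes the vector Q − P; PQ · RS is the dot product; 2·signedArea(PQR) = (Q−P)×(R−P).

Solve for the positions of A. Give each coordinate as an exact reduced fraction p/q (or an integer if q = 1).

A = (4, -6)

1. A_x = 4  [2·signedArea(ACD) = 248 ∩ AD · BC = -442]
2. A_y = -6  [2·signedArea(ACD) = 248 ∩ AD · BC = -442]
   → A = (4, -6)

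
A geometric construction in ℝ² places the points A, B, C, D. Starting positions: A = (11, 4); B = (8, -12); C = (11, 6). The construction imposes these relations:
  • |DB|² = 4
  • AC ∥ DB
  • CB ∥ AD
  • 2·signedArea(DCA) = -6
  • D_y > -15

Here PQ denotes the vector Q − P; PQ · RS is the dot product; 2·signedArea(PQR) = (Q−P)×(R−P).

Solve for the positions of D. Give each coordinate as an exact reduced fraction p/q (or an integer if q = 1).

D = (8, -14)

1. D_x = 8  [AC ∥ DB ∩ CB ∥ AD]
2. D_y = -14  [AC ∥ DB ∩ CB ∥ AD]
   → D = (8, -14)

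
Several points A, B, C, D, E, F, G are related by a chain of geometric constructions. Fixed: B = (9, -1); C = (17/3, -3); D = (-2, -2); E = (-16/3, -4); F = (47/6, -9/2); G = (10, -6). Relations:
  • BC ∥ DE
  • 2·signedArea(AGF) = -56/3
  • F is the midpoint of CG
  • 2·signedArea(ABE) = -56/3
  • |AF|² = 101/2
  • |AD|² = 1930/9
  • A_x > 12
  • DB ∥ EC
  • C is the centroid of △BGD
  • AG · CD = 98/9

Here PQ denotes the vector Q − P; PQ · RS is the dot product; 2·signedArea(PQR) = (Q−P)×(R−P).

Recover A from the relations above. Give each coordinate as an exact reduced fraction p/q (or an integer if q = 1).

1. A_x = 37/3  [2·signedArea(ABE) = -56/3 ∩ AG · CD = 98/9]
2. A_y = 1  [2·signedArea(ABE) = -56/3 ∩ AG · CD = 98/9]
   → A = (37/3, 1)

A = (37/3, 1)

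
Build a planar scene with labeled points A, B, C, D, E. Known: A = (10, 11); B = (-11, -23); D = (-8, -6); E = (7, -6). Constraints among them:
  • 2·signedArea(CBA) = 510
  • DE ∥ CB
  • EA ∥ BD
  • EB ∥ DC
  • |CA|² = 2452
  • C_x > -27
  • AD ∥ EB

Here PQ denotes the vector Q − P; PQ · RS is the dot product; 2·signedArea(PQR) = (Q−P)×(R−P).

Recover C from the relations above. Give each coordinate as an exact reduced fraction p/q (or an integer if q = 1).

1. C_x = -26  [DE ∥ CB ∩ EB ∥ DC]
2. C_y = -23  [DE ∥ CB ∩ EB ∥ DC]
   → C = (-26, -23)

C = (-26, -23)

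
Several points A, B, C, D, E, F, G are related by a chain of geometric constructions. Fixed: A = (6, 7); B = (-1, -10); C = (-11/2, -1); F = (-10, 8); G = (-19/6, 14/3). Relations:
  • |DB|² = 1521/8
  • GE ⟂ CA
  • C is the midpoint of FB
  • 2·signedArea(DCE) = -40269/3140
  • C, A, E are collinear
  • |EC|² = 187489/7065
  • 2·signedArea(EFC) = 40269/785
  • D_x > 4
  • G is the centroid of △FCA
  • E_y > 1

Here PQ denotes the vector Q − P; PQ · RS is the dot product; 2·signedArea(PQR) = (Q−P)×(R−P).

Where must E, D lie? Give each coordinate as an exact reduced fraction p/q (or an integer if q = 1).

D = (17/4, 11/4)
E = (-5987/4710, 4573/2355)

1. E_x = -5987/4710  [C, A, E are collinear ∩ GE ⟂ CA]
2. E_y = 4573/2355  [C, A, E are collinear ∩ GE ⟂ CA]
   → E = (-5987/4710, 4573/2355)
3. D_x = 17/4  [line -6928/2355·x + 9959/2355·y + 8227/9420 = 0 ∩ |DB|² = 1521/8]
4. D_y = 11/4  [line -6928/2355·x + 9959/2355·y + 8227/9420 = 0 ∩ |DB|² = 1521/8]
   → D = (17/4, 11/4)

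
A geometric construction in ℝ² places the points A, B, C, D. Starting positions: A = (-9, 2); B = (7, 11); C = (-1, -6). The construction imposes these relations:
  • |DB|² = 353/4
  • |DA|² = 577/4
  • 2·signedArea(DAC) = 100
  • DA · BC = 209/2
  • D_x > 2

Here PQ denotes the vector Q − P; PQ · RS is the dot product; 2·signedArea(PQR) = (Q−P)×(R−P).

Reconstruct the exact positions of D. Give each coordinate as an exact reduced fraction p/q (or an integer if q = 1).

1. D_x = 3  [DA · BC = 209/2 ∩ 2·signedArea(DAC) = 100]
2. D_y = 5/2  [DA · BC = 209/2 ∩ 2·signedArea(DAC) = 100]
   → D = (3, 5/2)

D = (3, 5/2)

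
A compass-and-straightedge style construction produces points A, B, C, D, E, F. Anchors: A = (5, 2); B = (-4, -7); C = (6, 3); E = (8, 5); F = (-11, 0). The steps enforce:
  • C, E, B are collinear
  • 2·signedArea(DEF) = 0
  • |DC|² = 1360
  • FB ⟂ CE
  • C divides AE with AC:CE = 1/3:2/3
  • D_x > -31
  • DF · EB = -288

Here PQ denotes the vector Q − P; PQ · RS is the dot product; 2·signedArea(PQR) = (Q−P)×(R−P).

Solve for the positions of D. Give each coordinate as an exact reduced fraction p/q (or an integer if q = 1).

D = (-30, -5)

1. D_x = -30  [2·signedArea(DEF) = 0 ∩ DF · EB = -288]
2. D_y = -5  [2·signedArea(DEF) = 0 ∩ DF · EB = -288]
   → D = (-30, -5)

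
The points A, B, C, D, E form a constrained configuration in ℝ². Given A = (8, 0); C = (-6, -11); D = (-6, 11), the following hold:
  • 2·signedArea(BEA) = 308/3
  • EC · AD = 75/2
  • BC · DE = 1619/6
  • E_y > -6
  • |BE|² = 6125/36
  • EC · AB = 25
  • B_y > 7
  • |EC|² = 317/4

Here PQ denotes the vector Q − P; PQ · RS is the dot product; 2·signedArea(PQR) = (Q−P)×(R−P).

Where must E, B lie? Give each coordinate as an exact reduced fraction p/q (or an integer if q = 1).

1. E_x = 1  [line 14·x + -11·y + -149/2 = 0 ∩ |EC|² = 317/4]
2. E_y = -11/2  [line 14·x + -11·y + -149/2 = 0 ∩ |EC|² = 317/4]
   → E = (1, -11/2)
3. B_x = -4/3  [2·signedArea(BEA) = 308/3 ∩ BC · DE = 1619/6]
4. B_y = 22/3  [2·signedArea(BEA) = 308/3 ∩ BC · DE = 1619/6]
   → B = (-4/3, 22/3)

B = (-4/3, 22/3)
E = (1, -11/2)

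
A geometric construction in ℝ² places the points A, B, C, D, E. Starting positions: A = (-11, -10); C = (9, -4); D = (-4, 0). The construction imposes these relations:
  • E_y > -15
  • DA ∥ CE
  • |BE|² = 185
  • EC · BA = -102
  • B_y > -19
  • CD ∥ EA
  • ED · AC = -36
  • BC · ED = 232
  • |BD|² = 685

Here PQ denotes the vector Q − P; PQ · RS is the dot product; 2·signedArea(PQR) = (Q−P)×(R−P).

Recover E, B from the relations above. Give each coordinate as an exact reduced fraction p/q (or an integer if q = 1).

B = (15, -18)
E = (2, -14)

1. E_x = 2  [CD ∥ EA ∩ DA ∥ CE]
2. E_y = -14  [CD ∥ EA ∩ DA ∥ CE]
   → E = (2, -14)
3. B_x = 15  [BC · ED = 232 ∩ EC · BA = -102]
4. B_y = -18  [BC · ED = 232 ∩ EC · BA = -102]
   → B = (15, -18)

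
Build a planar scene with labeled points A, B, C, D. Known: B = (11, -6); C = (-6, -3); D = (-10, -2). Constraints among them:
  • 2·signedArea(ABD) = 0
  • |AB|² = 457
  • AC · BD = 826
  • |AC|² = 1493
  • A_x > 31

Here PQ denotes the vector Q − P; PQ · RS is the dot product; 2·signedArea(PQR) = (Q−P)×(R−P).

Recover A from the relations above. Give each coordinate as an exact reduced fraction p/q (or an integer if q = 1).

A = (32, -10)

1. A_x = 32  [2·signedArea(ABD) = 0 ∩ AC · BD = 826]
2. A_y = -10  [2·signedArea(ABD) = 0 ∩ AC · BD = 826]
   → A = (32, -10)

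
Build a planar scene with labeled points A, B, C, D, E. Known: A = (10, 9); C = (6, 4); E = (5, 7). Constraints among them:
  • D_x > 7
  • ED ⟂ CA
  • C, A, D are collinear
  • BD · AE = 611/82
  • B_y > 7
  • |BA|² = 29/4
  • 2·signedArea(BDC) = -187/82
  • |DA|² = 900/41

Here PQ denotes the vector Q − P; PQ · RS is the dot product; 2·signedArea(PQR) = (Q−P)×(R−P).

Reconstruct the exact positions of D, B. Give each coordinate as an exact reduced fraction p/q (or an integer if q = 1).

1. D_x = 290/41  [C, A, D are collinear ∩ ED ⟂ CA]
2. D_y = 219/41  [C, A, D are collinear ∩ ED ⟂ CA]
   → D = (290/41, 219/41)
3. B_x = 15/2  [BD · AE = 611/82 ∩ 2·signedArea(BDC) = -187/82]
4. B_y = 8  [BD · AE = 611/82 ∩ 2·signedArea(BDC) = -187/82]
   → B = (15/2, 8)

B = (15/2, 8)
D = (290/41, 219/41)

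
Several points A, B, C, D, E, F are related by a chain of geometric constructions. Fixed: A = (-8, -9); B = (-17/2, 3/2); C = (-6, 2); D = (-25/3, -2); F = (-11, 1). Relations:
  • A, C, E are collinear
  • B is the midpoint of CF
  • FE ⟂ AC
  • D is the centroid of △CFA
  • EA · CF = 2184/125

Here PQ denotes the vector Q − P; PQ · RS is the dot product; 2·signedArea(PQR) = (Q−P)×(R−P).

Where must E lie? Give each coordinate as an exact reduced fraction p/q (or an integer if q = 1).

E = (-792/125, 19/125)

1. E_x = -792/125  [A, C, E are collinear ∩ FE ⟂ AC]
2. E_y = 19/125  [A, C, E are collinear ∩ FE ⟂ AC]
   → E = (-792/125, 19/125)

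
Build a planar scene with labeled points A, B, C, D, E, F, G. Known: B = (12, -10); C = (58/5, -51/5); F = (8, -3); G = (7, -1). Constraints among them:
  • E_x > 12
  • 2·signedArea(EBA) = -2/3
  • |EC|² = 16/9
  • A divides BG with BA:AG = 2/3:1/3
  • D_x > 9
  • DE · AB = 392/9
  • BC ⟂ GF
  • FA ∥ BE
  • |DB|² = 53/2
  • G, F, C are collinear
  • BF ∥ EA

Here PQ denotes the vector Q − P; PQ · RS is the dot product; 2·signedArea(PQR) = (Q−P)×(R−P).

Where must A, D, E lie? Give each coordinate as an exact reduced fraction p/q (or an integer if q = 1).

A = (26/3, -4)
D = (19/2, -11/2)
E = (38/3, -11)

1. A_x = 26/3  [A divides BG with BA:AG = 2/3:1/3]
2. A_y = -4  [A divides BG with BA:AG = 2/3:1/3]
   → A = (26/3, -4)
3. E_x = 38/3  [BF ∥ EA ∩ FA ∥ BE]
4. E_y = -11  [BF ∥ EA ∩ FA ∥ BE]
   → E = (38/3, -11)
5. D_x = 19/2  [line -10/3·x + 6·y + 194/3 = 0 ∩ |DB|² = 53/2]
6. D_y = -11/2  [line -10/3·x + 6·y + 194/3 = 0 ∩ |DB|² = 53/2]
   → D = (19/2, -11/2)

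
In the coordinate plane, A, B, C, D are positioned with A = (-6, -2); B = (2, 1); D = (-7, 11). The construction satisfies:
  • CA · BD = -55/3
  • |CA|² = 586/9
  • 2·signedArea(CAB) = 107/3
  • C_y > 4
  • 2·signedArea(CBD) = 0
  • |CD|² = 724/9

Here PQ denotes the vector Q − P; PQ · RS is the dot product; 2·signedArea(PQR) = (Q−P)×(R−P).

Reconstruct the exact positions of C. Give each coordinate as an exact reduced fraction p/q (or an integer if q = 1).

1. C_x = -1  [2·signedArea(CBD) = 0 ∩ 2·signedArea(CAB) = 107/3]
2. C_y = 13/3  [2·signedArea(CBD) = 0 ∩ 2·signedArea(CAB) = 107/3]
   → C = (-1, 13/3)

C = (-1, 13/3)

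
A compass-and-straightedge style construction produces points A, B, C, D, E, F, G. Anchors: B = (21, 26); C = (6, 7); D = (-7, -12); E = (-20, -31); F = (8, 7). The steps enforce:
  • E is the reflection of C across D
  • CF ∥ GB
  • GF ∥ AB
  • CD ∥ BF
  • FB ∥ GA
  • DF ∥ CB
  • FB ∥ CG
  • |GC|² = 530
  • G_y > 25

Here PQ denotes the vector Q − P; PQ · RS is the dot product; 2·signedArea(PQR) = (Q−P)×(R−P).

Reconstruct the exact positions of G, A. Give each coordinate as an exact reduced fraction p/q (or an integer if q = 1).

A = (32, 45)
G = (19, 26)

1. G_x = 19  [CF ∥ GB ∩ FB ∥ CG]
2. G_y = 26  [CF ∥ GB ∩ FB ∥ CG]
   → G = (19, 26)
3. A_x = 32  [GF ∥ AB ∩ FB ∥ GA]
4. A_y = 45  [GF ∥ AB ∩ FB ∥ GA]
   → A = (32, 45)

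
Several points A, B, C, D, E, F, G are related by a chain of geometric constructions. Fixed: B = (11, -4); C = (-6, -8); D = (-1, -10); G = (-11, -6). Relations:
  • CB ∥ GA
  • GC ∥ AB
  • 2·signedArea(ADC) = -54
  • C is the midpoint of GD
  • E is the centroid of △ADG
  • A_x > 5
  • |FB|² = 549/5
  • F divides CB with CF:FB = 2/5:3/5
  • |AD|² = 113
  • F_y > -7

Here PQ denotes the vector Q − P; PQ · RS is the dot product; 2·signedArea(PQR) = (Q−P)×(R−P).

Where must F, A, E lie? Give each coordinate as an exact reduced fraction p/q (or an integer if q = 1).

A = (6, -2)
E = (-2, -6)
F = (4/5, -32/5)

1. F_x = 4/5  [F divides CB with CF:FB = 2/5:3/5]
2. F_y = -32/5  [F divides CB with CF:FB = 2/5:3/5]
   → F = (4/5, -32/5)
3. A_x = 6  [GC ∥ AB ∩ CB ∥ GA]
4. A_y = -2  [GC ∥ AB ∩ CB ∥ GA]
   → A = (6, -2)
5. E_x = -2  [E is the centroid of △ADG]
6. E_y = -6  [E is the centroid of △ADG]
   → E = (-2, -6)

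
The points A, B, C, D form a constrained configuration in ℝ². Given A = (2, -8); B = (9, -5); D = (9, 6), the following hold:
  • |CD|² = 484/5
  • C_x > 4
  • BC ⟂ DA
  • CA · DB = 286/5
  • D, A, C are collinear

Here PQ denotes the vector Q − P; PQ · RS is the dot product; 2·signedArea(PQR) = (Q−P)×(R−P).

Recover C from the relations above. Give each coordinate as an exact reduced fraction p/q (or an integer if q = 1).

1. C_x = 23/5  [D, A, C are collinear ∩ BC ⟂ DA]
2. C_y = -14/5  [D, A, C are collinear ∩ BC ⟂ DA]
   → C = (23/5, -14/5)

C = (23/5, -14/5)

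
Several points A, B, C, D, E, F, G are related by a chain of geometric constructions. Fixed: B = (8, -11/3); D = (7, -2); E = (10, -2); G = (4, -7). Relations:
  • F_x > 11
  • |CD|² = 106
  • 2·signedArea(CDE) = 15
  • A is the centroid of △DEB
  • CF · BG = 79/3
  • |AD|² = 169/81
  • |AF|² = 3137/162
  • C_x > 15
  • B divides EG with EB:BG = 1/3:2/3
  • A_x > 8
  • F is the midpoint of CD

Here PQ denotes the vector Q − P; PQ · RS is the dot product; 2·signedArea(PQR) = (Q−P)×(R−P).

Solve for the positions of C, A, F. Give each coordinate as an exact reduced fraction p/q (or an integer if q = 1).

1. C_y = 3  [2·signedArea(CDE) = 15]
2. C_x = 16  [|CD|² = 106]
   → C = (16, 3)
3. A_x = 25/3  [A is the centroid of △DEB]
4. A_y = -23/9  [A is the centroid of △DEB]
   → A = (25/3, -23/9)
5. F_x = 23/2  [CF · BG = 79/3 ∩ F is the midpoint of CD]
6. F_y = 1/2  [CF · BG = 79/3 ∩ F is the midpoint of CD]
   → F = (23/2, 1/2)

A = (25/3, -23/9)
C = (16, 3)
F = (23/2, 1/2)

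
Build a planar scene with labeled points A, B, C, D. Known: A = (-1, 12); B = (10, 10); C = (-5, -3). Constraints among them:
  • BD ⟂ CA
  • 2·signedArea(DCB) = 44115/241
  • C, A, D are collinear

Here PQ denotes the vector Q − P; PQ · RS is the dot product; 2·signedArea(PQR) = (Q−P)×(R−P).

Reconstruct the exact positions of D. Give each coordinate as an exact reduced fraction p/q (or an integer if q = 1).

1. D_x = -185/241  [C, A, D are collinear ∩ BD ⟂ CA]
2. D_y = 3102/241  [C, A, D are collinear ∩ BD ⟂ CA]
   → D = (-185/241, 3102/241)

D = (-185/241, 3102/241)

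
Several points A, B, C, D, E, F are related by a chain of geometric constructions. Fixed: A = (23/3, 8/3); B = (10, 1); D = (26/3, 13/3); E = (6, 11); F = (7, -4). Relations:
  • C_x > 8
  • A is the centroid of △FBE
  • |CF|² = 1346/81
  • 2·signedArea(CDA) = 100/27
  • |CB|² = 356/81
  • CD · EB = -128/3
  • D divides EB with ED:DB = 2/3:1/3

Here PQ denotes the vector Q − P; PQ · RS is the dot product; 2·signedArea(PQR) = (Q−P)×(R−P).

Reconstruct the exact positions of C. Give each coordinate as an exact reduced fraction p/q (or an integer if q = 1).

C = (74/9, -1/9)

1. C_x = 74/9  [CD · EB = -128/3 ∩ 2·signedArea(CDA) = 100/27]
2. C_y = -1/9  [CD · EB = -128/3 ∩ 2·signedArea(CDA) = 100/27]
   → C = (74/9, -1/9)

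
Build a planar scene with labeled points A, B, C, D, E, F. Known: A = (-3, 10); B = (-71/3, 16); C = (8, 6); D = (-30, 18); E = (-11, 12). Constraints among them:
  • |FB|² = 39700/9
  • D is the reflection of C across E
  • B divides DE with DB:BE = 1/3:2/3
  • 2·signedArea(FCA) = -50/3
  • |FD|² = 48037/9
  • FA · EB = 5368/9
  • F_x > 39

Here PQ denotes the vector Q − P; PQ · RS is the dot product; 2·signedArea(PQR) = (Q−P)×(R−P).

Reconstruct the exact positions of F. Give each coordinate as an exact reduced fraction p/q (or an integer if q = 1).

F = (119/3, -4)

1. F_x = 119/3  [2·signedArea(FCA) = -50/3 ∩ FA · EB = 5368/9]
2. F_y = -4  [2·signedArea(FCA) = -50/3 ∩ FA · EB = 5368/9]
   → F = (119/3, -4)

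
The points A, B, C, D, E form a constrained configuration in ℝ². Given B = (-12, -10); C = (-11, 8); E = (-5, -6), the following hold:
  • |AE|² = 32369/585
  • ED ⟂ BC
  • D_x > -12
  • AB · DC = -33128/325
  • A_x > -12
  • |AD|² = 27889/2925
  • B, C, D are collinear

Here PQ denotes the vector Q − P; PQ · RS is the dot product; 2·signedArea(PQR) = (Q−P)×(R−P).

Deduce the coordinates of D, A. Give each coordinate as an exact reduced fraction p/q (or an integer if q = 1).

A = (-11296/975, -826/325)
D = (-3821/325, -1828/325)

1. D_x = -3821/325  [B, C, D are collinear ∩ ED ⟂ BC]
2. D_y = -1828/325  [B, C, D are collinear ∩ ED ⟂ BC]
   → D = (-3821/325, -1828/325)
3. A_x = -11296/975  [line -246/325·x + -4428/325·y + -14104/325 = 0 ∩ |AD|² = 27889/2925]
4. A_y = -826/325  [line -246/325·x + -4428/325·y + -14104/325 = 0 ∩ |AD|² = 27889/2925]
   → A = (-11296/975, -826/325)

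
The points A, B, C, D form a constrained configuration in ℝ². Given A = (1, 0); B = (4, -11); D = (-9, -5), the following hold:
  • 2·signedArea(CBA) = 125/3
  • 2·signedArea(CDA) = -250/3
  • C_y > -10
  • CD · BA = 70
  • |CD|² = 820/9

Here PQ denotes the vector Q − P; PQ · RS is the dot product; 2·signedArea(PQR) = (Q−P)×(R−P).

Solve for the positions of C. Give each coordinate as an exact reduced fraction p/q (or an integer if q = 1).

1. C_x = -1/3  [2·signedArea(CDA) = -250/3 ∩ 2·signedArea(CBA) = 125/3]
2. C_y = -9  [2·signedArea(CDA) = -250/3 ∩ 2·signedArea(CBA) = 125/3]
   → C = (-1/3, -9)

C = (-1/3, -9)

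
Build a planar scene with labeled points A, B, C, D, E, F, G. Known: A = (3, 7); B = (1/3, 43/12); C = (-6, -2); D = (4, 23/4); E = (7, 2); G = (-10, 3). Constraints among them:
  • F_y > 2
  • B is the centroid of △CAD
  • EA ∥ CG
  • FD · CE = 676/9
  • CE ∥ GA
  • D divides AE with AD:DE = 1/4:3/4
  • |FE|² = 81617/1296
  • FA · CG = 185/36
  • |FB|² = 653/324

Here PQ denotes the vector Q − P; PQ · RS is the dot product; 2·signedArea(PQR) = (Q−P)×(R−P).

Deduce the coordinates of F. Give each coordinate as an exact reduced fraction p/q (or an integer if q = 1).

F = (-8/9, 103/36)

1. F_x = -8/9  [FD · CE = 676/9 ∩ FA · CG = 185/36]
2. F_y = 103/36  [FD · CE = 676/9 ∩ FA · CG = 185/36]
   → F = (-8/9, 103/36)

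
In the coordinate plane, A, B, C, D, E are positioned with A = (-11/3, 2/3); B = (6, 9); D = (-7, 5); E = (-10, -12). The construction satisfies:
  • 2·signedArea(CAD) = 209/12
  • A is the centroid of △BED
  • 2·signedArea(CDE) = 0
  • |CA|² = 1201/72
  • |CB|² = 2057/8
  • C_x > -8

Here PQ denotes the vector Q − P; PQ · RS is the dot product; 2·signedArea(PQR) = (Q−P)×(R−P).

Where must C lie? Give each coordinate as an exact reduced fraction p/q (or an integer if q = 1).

1. C_x = -31/4  [2·signedArea(CDE) = 0 ∩ 2·signedArea(CAD) = 209/12]
2. C_y = 3/4  [2·signedArea(CDE) = 0 ∩ 2·signedArea(CAD) = 209/12]
   → C = (-31/4, 3/4)

C = (-31/4, 3/4)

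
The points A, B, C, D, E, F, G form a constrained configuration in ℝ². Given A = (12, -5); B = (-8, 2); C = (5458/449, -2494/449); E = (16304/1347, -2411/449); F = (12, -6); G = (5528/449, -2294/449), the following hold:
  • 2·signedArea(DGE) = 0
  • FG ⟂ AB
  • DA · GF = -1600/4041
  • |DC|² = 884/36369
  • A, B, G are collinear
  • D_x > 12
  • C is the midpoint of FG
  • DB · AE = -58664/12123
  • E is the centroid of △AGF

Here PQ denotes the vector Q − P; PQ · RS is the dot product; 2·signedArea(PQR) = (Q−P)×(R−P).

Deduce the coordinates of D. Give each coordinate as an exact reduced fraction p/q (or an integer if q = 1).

D = (48632/4041, -2450/449)

1. D_x = 48632/4041  [2·signedArea(DGE) = 0 ∩ DA · GF = -1600/4041]
2. D_y = -2450/449  [2·signedArea(DGE) = 0 ∩ DA · GF = -1600/4041]
   → D = (48632/4041, -2450/449)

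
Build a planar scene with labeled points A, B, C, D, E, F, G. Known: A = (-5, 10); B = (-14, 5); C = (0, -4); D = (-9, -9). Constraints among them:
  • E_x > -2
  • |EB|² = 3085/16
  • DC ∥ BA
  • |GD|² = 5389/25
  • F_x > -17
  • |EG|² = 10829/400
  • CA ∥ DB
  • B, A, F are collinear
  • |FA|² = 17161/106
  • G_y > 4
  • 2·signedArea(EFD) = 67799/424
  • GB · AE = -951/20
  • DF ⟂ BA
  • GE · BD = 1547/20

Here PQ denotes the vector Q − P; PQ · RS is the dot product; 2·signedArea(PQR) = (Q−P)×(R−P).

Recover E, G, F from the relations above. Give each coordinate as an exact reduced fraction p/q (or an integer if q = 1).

1. F_x = -1709/106  [B, A, F are collinear ∩ DF ⟂ BA]
2. F_y = 405/106  [B, A, F are collinear ∩ DF ⟂ BA]
   → F = (-1709/106, 405/106)
3. E_x = -5/4  [line 1359/106·x + 755/106·y + 8305/424 = 0 ∩ |EB|² = 3085/16]
4. E_y = -1/2  [line 1359/106·x + 755/106·y + 8305/424 = 0 ∩ |EB|² = 3085/16]
   → E = (-5/4, -1/2)
5. G_x = -3  [line -5·x + 14·y + -383/5 = 0 ∩ |EG|² = 10829/400]
6. G_y = 22/5  [line -5·x + 14·y + -383/5 = 0 ∩ |EG|² = 10829/400]
   → G = (-3, 22/5)

E = (-5/4, -1/2)
F = (-1709/106, 405/106)
G = (-3, 22/5)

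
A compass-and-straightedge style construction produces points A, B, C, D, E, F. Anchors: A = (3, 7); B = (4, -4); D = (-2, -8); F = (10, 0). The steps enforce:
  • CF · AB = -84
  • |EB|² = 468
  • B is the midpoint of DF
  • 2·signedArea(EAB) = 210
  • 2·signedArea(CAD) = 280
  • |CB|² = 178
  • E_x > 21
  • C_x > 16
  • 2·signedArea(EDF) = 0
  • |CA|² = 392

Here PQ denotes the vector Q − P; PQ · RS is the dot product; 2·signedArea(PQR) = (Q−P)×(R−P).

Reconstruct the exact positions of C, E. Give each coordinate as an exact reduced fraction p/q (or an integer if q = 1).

C = (17, -7)
E = (22, 8)

1. C_x = 17  [CF · AB = -84 ∩ 2·signedArea(CAD) = 280]
2. C_y = -7  [CF · AB = -84 ∩ 2·signedArea(CAD) = 280]
   → C = (17, -7)
3. E_x = 22  [2·signedArea(EDF) = 0 ∩ 2·signedArea(EAB) = 210]
4. E_y = 8  [2·signedArea(EDF) = 0 ∩ 2·signedArea(EAB) = 210]
   → E = (22, 8)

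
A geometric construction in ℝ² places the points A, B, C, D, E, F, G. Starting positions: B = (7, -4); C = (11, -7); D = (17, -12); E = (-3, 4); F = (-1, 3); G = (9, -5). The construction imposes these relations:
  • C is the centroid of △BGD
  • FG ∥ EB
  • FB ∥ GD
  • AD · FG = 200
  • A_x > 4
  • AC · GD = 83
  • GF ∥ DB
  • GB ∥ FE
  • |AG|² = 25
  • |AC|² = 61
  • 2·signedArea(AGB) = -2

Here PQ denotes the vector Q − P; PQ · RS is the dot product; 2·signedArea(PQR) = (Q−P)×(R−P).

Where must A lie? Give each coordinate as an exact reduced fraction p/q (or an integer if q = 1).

A = (5, -2)

1. A_x = 5  [AD · FG = 200 ∩ 2·signedArea(AGB) = -2]
2. A_y = -2  [AD · FG = 200 ∩ 2·signedArea(AGB) = -2]
   → A = (5, -2)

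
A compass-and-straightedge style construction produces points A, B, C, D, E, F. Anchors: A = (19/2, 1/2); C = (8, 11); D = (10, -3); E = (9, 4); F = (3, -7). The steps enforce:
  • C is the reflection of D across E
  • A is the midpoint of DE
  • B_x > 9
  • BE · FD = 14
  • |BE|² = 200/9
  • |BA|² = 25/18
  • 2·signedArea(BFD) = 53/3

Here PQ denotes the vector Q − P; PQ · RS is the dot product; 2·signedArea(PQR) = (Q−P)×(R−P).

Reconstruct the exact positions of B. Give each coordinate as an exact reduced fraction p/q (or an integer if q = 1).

1. B_x = 29/3  [BE · FD = 14 ∩ 2·signedArea(BFD) = 53/3]
2. B_y = -2/3  [BE · FD = 14 ∩ 2·signedArea(BFD) = 53/3]
   → B = (29/3, -2/3)

B = (29/3, -2/3)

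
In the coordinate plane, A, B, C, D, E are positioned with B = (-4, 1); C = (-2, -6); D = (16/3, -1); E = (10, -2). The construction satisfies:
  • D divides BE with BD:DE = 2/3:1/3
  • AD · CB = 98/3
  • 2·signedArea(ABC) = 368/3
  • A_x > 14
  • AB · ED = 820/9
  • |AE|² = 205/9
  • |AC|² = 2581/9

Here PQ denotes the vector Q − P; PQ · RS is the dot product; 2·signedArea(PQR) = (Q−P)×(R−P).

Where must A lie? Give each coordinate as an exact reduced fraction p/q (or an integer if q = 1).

1. A_x = 44/3  [AB · ED = 820/9 ∩ 2·signedArea(ABC) = 368/3]
2. A_y = -3  [AB · ED = 820/9 ∩ 2·signedArea(ABC) = 368/3]
   → A = (44/3, -3)

A = (44/3, -3)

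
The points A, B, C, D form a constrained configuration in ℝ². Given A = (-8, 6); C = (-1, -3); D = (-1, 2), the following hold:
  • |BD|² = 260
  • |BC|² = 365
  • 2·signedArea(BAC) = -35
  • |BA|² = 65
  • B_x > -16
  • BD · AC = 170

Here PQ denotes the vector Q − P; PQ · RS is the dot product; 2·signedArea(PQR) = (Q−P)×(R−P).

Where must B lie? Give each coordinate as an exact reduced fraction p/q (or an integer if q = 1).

1. B_x = -15  [2·signedArea(BAC) = -35 ∩ BD · AC = 170]
2. B_y = 10  [2·signedArea(BAC) = -35 ∩ BD · AC = 170]
   → B = (-15, 10)

B = (-15, 10)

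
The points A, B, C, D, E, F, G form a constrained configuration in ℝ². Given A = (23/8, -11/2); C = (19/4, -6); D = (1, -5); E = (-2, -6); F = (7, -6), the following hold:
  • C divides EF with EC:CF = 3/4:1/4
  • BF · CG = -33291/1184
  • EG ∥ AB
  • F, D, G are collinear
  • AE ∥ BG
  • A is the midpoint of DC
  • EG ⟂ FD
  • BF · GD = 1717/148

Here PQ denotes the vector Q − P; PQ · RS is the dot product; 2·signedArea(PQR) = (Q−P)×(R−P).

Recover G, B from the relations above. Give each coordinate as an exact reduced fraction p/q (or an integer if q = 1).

B = (923/296, -299/74)
G = (-65/37, -168/37)

1. G_x = -65/37  [F, D, G are collinear ∩ EG ⟂ FD]
2. G_y = -168/37  [F, D, G are collinear ∩ EG ⟂ FD]
   → G = (-65/37, -168/37)
3. B_x = 923/296  [AE ∥ BG ∩ EG ∥ AB]
4. B_y = -299/74  [AE ∥ BG ∩ EG ∥ AB]
   → B = (923/296, -299/74)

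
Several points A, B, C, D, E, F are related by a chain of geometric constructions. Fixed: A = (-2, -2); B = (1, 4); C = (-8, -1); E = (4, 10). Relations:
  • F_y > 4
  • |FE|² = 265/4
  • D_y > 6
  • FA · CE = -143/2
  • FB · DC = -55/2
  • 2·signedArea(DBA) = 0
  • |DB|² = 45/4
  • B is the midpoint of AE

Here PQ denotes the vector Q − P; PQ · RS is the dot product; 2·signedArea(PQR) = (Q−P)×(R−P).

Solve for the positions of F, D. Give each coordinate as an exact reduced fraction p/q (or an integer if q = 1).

D = (5/2, 7)
F = (-2, 9/2)

1. F_x = -2  [line -12·x + -11·y + 51/2 = 0 ∩ |FE|² = 265/4]
2. F_y = 9/2  [line -12·x + -11·y + 51/2 = 0 ∩ |FE|² = 265/4]
   → F = (-2, 9/2)
3. D_x = 5/2  [FB · DC = -55/2 ∩ 2·signedArea(DBA) = 0]
4. D_y = 7  [FB · DC = -55/2 ∩ 2·signedArea(DBA) = 0]
   → D = (5/2, 7)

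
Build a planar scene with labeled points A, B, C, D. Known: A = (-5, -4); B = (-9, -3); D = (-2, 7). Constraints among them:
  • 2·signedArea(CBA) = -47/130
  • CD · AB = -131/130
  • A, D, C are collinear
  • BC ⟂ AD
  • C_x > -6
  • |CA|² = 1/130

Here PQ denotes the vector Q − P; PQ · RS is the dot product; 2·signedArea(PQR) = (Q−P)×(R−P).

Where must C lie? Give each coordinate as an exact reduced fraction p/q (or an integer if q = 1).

C = (-653/130, -531/130)

1. C_x = -653/130  [A, D, C are collinear ∩ BC ⟂ AD]
2. C_y = -531/130  [A, D, C are collinear ∩ BC ⟂ AD]
   → C = (-653/130, -531/130)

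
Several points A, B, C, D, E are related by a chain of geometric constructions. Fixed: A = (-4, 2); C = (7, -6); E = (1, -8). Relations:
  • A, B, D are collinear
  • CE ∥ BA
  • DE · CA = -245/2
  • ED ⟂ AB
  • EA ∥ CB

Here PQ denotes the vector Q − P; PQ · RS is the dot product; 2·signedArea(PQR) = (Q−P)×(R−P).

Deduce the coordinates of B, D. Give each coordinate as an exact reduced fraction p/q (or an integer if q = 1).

B = (2, 4)
D = (-5/2, 5/2)

1. B_x = 2  [CE ∥ BA ∩ EA ∥ CB]
2. B_y = 4  [CE ∥ BA ∩ EA ∥ CB]
   → B = (2, 4)
3. D_x = -5/2  [A, B, D are collinear ∩ ED ⟂ AB]
4. D_y = 5/2  [A, B, D are collinear ∩ ED ⟂ AB]
   → D = (-5/2, 5/2)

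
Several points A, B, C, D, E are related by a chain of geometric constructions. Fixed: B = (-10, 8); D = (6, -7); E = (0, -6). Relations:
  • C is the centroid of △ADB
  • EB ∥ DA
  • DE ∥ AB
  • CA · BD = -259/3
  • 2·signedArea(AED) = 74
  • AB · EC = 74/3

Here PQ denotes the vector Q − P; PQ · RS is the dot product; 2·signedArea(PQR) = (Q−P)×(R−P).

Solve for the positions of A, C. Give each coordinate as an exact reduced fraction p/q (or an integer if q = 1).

A = (-4, 7)
C = (-8/3, 8/3)

1. A_x = -4  [DE ∥ AB ∩ EB ∥ DA]
2. A_y = 7  [DE ∥ AB ∩ EB ∥ DA]
   → A = (-4, 7)
3. C_x = -8/3  [C is the centroid of △ADB]
4. C_y = 8/3  [C is the centroid of △ADB]
   → C = (-8/3, 8/3)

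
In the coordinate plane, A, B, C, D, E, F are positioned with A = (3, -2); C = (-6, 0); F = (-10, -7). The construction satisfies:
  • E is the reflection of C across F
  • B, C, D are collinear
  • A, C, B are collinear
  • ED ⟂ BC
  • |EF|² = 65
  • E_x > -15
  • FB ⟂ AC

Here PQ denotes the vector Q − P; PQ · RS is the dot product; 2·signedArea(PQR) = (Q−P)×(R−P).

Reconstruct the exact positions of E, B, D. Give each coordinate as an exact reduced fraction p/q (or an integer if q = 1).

B = (-708/85, 44/85)
D = (-906/85, 88/85)
E = (-14, -14)

1. E_x = -14  [E is the reflection of C across F]
2. E_y = -14  [E is the reflection of C across F]
   → E = (-14, -14)
3. B_x = -708/85  [A, C, B are collinear ∩ FB ⟂ AC]
4. B_y = 44/85  [A, C, B are collinear ∩ FB ⟂ AC]
   → B = (-708/85, 44/85)
5. D_x = -906/85  [B, C, D are collinear ∩ ED ⟂ BC]
6. D_y = 88/85  [B, C, D are collinear ∩ ED ⟂ BC]
   → D = (-906/85, 88/85)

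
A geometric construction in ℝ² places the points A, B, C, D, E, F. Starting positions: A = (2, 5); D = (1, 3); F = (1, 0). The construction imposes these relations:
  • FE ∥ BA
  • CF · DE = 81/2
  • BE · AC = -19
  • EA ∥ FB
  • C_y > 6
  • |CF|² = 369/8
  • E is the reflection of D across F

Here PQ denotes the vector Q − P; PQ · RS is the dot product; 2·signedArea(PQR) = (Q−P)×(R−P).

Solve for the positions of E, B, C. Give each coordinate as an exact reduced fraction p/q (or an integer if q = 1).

1. E_x = 1  [E is the reflection of D across F]
2. E_y = -3  [E is the reflection of D across F]
   → E = (1, -3)
3. B_x = 2  [FE ∥ BA ∩ EA ∥ FB]
4. B_y = 8  [FE ∥ BA ∩ EA ∥ FB]
   → B = (2, 8)
5. C_x = 7/4  [CF · DE = 81/2 ∩ BE · AC = -19]
6. C_y = 27/4  [CF · DE = 81/2 ∩ BE · AC = -19]
   → C = (7/4, 27/4)

B = (2, 8)
C = (7/4, 27/4)
E = (1, -3)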